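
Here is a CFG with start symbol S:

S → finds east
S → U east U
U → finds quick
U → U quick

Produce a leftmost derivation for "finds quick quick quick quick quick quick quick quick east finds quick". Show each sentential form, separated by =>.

S => U east U   [S → U east U]
U east U => U quick east U   [U → U quick]
U quick east U => U quick quick east U   [U → U quick]
U quick quick east U => U quick quick quick east U   [U → U quick]
U quick quick quick east U => U quick quick quick quick east U   [U → U quick]
U quick quick quick quick east U => U quick quick quick quick quick east U   [U → U quick]
U quick quick quick quick quick east U => U quick quick quick quick quick quick east U   [U → U quick]
U quick quick quick quick quick quick east U => U quick quick quick quick quick quick quick east U   [U → U quick]
U quick quick quick quick quick quick quick east U => finds quick quick quick quick quick quick quick quick east U   [U → finds quick]
finds quick quick quick quick quick quick quick quick east U => finds quick quick quick quick quick quick quick quick east finds quick   [U → finds quick]

S => U east U => U quick east U => U quick quick east U => U quick quick quick east U => U quick quick quick quick east U => U quick quick quick quick quick east U => U quick quick quick quick quick quick east U => U quick quick quick quick quick quick quick east U => finds quick quick quick quick quick quick quick quick east U => finds quick quick quick quick quick quick quick quick east finds quick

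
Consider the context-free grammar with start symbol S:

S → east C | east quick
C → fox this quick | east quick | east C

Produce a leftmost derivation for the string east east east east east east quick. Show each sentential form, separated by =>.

S => east C => east east C => east east east C => east east east east C => east east east east east C => east east east east east east quick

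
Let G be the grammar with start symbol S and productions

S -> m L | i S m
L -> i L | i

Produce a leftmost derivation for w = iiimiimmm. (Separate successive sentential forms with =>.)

S => iSm   [S -> i S m]
iSm => iiSmm   [S -> i S m]
iiSmm => iiiSmmm   [S -> i S m]
iiiSmmm => iiimLmmm   [S -> m L]
iiimLmmm => iiimiLmmm   [L -> i L]
iiimiLmmm => iiimiimmm   [L -> i]

S => iSm => iiSmm => iiiSmmm => iiimLmmm => iiimiLmmm => iiimiimmm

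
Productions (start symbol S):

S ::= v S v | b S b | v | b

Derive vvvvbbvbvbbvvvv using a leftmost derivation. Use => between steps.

S => vSv   [S ::= v S v]
vSv => vvSvv   [S ::= v S v]
vvSvv => vvvSvvv   [S ::= v S v]
vvvSvvv => vvvvSvvvv   [S ::= v S v]
vvvvSvvvv => vvvvbSbvvvv   [S ::= b S b]
vvvvbSbvvvv => vvvvbbSbbvvvv   [S ::= b S b]
vvvvbbSbbvvvv => vvvvbbvSvbbvvvv   [S ::= v S v]
vvvvbbvSvbbvvvv => vvvvbbvbvbbvvvv   [S ::= b]

S=>vSv=>vvSvv=>vvvSvvv=>vvvvSvvvv=>vvvvbSbvvvv=>vvvvbbSbbvvvv=>vvvvbbvSvbbvvvv=>vvvvbbvbvbbvvvv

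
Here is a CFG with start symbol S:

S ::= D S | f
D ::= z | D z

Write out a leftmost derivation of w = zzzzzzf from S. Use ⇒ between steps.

S ⇒ DS ⇒ zS ⇒ zDS ⇒ zDzS ⇒ zDzzS ⇒ zDzzzS ⇒ zDzzzzS ⇒ zzzzzzS ⇒ zzzzzzf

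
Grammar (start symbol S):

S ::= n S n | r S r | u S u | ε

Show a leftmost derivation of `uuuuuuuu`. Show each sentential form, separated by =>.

S => uSu   [S ::= u S u]
uSu => uuSuu   [S ::= u S u]
uuSuu => uuuSuuu   [S ::= u S u]
uuuSuuu => uuuuSuuuu   [S ::= u S u]
uuuuSuuuu => uuuuuuuu   [S ::= ε]

S => uSu => uuSuu => uuuSuuu => uuuuSuuuu => uuuuuuuu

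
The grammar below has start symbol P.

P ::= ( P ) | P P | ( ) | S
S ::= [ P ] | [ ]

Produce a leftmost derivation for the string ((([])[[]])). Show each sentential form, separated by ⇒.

P ⇒ (P) ⇒ ((P)) ⇒ ((PP)) ⇒ (((P)P)) ⇒ (((S)P)) ⇒ ((([])P)) ⇒ ((([])S)) ⇒ ((([])[P])) ⇒ ((([])[S])) ⇒ ((([])[[]]))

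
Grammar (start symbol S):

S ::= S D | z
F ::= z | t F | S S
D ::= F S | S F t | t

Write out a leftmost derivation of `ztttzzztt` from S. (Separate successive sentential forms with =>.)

S => SD => SDD => SDDD => zDDD => zFSDD => ztFSDD => zttFSDD => ztttFSDD => ztttSSSDD => ztttzSSDD => ztttzzSDD => ztttzzzDD => ztttzzztD => ztttzzztt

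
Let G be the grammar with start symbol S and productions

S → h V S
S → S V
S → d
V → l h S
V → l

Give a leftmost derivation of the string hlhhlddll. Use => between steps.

S=>SV=>SVV=>hVSVV=>hlhSSVV=>hlhhVSSVV=>hlhhlSSVV=>hlhhldSVV=>hlhhlddVV=>hlhhlddlV=>hlhhlddll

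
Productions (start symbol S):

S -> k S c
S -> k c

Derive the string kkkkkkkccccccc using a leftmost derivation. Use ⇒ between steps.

S ⇒ kSc   [S -> k S c]
kSc ⇒ kkScc   [S -> k S c]
kkScc ⇒ kkkSccc   [S -> k S c]
kkkSccc ⇒ kkkkScccc   [S -> k S c]
kkkkScccc ⇒ kkkkkSccccc   [S -> k S c]
kkkkkSccccc ⇒ kkkkkkScccccc   [S -> k S c]
kkkkkkScccccc ⇒ kkkkkkkccccccc   [S -> k c]

S ⇒ kSc ⇒ kkScc ⇒ kkkSccc ⇒ kkkkScccc ⇒ kkkkkSccccc ⇒ kkkkkkScccccc ⇒ kkkkkkkccccccc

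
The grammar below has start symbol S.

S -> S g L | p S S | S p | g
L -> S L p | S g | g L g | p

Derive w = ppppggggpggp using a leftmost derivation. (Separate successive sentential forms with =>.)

S => Sp => pSSp => ppSSSp => ppSgLSSp => pppSSgLSSp => ppppSSSgLSSp => ppppgSSgLSSp => ppppggSgLSSp => ppppggggLSSp => ppppggggpSSp => ppppggggpgSp => ppppggggpggp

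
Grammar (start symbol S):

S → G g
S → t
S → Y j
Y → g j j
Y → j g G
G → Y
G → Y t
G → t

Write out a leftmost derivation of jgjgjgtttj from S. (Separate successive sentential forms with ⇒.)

S⇒Yj⇒jgGj⇒jgYtj⇒jgjgGtj⇒jgjgYttj⇒jgjgjgGttj⇒jgjgjgtttj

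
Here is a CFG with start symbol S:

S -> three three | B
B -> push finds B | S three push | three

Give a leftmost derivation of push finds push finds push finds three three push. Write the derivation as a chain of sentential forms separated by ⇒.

S ⇒ B   [S -> B]
B ⇒ push finds B   [B -> push finds B]
push finds B ⇒ push finds S three push   [B -> S three push]
push finds S three push ⇒ push finds B three push   [S -> B]
push finds B three push ⇒ push finds push finds B three push   [B -> push finds B]
push finds push finds B three push ⇒ push finds push finds push finds B three push   [B -> push finds B]
push finds push finds push finds B three push ⇒ push finds push finds push finds three three push   [B -> three]

S ⇒ B ⇒ push finds B ⇒ push finds S three push ⇒ push finds B three push ⇒ push finds push finds B three push ⇒ push finds push finds push finds B three push ⇒ push finds push finds push finds three three push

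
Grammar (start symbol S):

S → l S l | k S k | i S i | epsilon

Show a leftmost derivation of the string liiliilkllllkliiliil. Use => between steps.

S => lSl   [S → l S l]
lSl => liSil   [S → i S i]
liSil => liiSiil   [S → i S i]
liiSiil => liilSliil   [S → l S l]
liilSliil => liiliSiliil   [S → i S i]
liiliSiliil => liiliiSiiliil   [S → i S i]
liiliiSiiliil => liiliilSliiliil   [S → l S l]
liiliilSliiliil => liiliilkSkliiliil   [S → k S k]
liiliilkSkliiliil => liiliilklSlkliiliil   [S → l S l]
liiliilklSlkliiliil => liiliilkllSllkliiliil   [S → l S l]
liiliilkllSllkliiliil => liiliilkllllkliiliil   [S → epsilon]

S => lSl => liSil => liiSiil => liilSliil => liiliSiliil => liiliiSiiliil => liiliilSliiliil => liiliilkSkliiliil => liiliilklSlkliiliil => liiliilkllSllkliiliil => liiliilkllllkliiliil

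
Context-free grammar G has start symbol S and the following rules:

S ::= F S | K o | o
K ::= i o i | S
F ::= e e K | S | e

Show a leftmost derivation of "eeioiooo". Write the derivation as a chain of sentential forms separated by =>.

S => FS   [S ::= F S]
FS => SS   [F ::= S]
SS => KoS   [S ::= K o]
KoS => SoS   [K ::= S]
SoS => FSoS   [S ::= F S]
FSoS => eeKSoS   [F ::= e e K]
eeKSoS => eeioiSoS   [K ::= i o i]
eeioiSoS => eeioiooS   [S ::= o]
eeioiooS => eeioiooo   [S ::= o]

S => FS => SS => KoS => SoS => FSoS => eeKSoS => eeioiSoS => eeioiooS => eeioiooo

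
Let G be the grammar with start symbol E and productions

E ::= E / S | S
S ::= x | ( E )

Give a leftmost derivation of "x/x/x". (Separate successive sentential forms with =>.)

E=>E/S=>E/S/S=>S/S/S=>x/S/S=>x/x/S=>x/x/x

E => E/S   [E ::= E / S]
E/S => E/S/S   [E ::= E / S]
E/S/S => S/S/S   [E ::= S]
S/S/S => x/S/S   [S ::= x]
x/S/S => x/x/S   [S ::= x]
x/x/S => x/x/x   [S ::= x]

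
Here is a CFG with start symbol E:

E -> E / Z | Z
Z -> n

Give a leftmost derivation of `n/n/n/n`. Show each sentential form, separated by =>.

E => E/Z => E/Z/Z => E/Z/Z/Z => Z/Z/Z/Z => n/Z/Z/Z => n/n/Z/Z => n/n/n/Z => n/n/n/n

E => E/Z   [E -> E / Z]
E/Z => E/Z/Z   [E -> E / Z]
E/Z/Z => E/Z/Z/Z   [E -> E / Z]
E/Z/Z/Z => Z/Z/Z/Z   [E -> Z]
Z/Z/Z/Z => n/Z/Z/Z   [Z -> n]
n/Z/Z/Z => n/n/Z/Z   [Z -> n]
n/n/Z/Z => n/n/n/Z   [Z -> n]
n/n/n/Z => n/n/n/n   [Z -> n]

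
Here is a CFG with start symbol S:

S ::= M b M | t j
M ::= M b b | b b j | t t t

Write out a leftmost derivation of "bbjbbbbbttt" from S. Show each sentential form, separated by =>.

S => MbM   [S ::= M b M]
MbM => MbbbM   [M ::= M b b]
MbbbM => MbbbbbM   [M ::= M b b]
MbbbbbM => bbjbbbbbM   [M ::= b b j]
bbjbbbbbM => bbjbbbbbttt   [M ::= t t t]

S => MbM => MbbbM => MbbbbbM => bbjbbbbbM => bbjbbbbbttt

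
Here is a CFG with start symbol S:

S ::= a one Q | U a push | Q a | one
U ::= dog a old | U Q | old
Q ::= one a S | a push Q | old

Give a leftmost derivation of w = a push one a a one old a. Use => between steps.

S => Q a => a push Q a => a push one a S a => a push one a a one Q a => a push one a a one old a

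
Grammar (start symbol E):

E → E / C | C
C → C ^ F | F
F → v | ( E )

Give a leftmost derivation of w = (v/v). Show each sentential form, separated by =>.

E=>C=>F=>(E)=>(E/C)=>(C/C)=>(F/C)=>(v/C)=>(v/F)=>(v/v)

E => C   [E → C]
C => F   [C → F]
F => (E)   [F → ( E )]
(E) => (E/C)   [E → E / C]
(E/C) => (C/C)   [E → C]
(C/C) => (F/C)   [C → F]
(F/C) => (v/C)   [F → v]
(v/C) => (v/F)   [C → F]
(v/F) => (v/v)   [F → v]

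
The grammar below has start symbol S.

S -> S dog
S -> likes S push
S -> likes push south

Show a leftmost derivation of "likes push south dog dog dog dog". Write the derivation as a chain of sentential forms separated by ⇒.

S ⇒ S dog ⇒ S dog dog ⇒ S dog dog dog ⇒ S dog dog dog dog ⇒ likes push south dog dog dog dog

S ⇒ S dog   [S -> S dog]
S dog ⇒ S dog dog   [S -> S dog]
S dog dog ⇒ S dog dog dog   [S -> S dog]
S dog dog dog ⇒ S dog dog dog dog   [S -> S dog]
S dog dog dog dog ⇒ likes push south dog dog dog dog   [S -> likes push south]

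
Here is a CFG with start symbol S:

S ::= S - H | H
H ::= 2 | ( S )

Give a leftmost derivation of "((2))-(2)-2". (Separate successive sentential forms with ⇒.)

S ⇒ S-H ⇒ S-H-H ⇒ H-H-H ⇒ (S)-H-H ⇒ (H)-H-H ⇒ ((S))-H-H ⇒ ((H))-H-H ⇒ ((2))-H-H ⇒ ((2))-(S)-H ⇒ ((2))-(H)-H ⇒ ((2))-(2)-H ⇒ ((2))-(2)-2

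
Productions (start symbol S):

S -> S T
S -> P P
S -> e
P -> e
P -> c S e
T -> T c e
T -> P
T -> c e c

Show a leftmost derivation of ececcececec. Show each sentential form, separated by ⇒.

S ⇒ ST ⇒ STT ⇒ eTT ⇒ eTceT ⇒ eTceceT ⇒ ececceceT ⇒ ececcececec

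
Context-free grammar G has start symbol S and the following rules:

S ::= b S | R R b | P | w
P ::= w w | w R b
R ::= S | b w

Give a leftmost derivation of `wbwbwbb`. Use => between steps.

S => P   [S ::= P]
P => wRb   [P ::= w R b]
wRb => wSb   [R ::= S]
wSb => wRRbb   [S ::= R R b]
wRRbb => wbwRbb   [R ::= b w]
wbwRbb => wbwbwbb   [R ::= b w]

S => P => wRb => wSb => wRRbb => wbwRbb => wbwbwbb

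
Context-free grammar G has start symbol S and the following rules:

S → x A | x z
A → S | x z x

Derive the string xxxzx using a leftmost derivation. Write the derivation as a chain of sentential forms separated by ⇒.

S ⇒ xA   [S → x A]
xA ⇒ xS   [A → S]
xS ⇒ xxA   [S → x A]
xxA ⇒ xxxzx   [A → x z x]

S⇒xA⇒xS⇒xxA⇒xxxzx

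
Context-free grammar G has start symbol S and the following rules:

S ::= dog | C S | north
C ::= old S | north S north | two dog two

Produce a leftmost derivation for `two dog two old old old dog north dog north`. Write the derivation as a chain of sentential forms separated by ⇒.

S ⇒ C S ⇒ two dog two S ⇒ two dog two C S ⇒ two dog two old S S ⇒ two dog two old C S S ⇒ two dog two old old S S S ⇒ two dog two old old C S S S ⇒ two dog two old old old S S S S ⇒ two dog two old old old dog S S S ⇒ two dog two old old old dog north S S ⇒ two dog two old old old dog north dog S ⇒ two dog two old old old dog north dog north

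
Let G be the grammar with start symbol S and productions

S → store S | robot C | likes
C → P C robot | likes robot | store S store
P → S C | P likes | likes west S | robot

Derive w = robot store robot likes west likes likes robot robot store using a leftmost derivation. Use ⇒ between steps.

S ⇒ robot C ⇒ robot store S store ⇒ robot store robot C store ⇒ robot store robot P C robot store ⇒ robot store robot likes west S C robot store ⇒ robot store robot likes west likes C robot store ⇒ robot store robot likes west likes likes robot robot store

S ⇒ robot C   [S → robot C]
robot C ⇒ robot store S store   [C → store S store]
robot store S store ⇒ robot store robot C store   [S → robot C]
robot store robot C store ⇒ robot store robot P C robot store   [C → P C robot]
robot store robot P C robot store ⇒ robot store robot likes west S C robot store   [P → likes west S]
robot store robot likes west S C robot store ⇒ robot store robot likes west likes C robot store   [S → likes]
robot store robot likes west likes C robot store ⇒ robot store robot likes west likes likes robot robot store   [C → likes robot]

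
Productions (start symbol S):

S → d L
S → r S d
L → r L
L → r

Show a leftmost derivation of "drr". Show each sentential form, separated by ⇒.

S ⇒ dL   [S → d L]
dL ⇒ drL   [L → r L]
drL ⇒ drr   [L → r]

S⇒dL⇒drL⇒drr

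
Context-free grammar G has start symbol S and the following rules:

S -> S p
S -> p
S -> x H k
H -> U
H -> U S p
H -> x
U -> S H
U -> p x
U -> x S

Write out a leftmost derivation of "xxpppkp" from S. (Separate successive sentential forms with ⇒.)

S ⇒ Sp ⇒ xHkp ⇒ xUSpkp ⇒ xxSSpkp ⇒ xxpSpkp ⇒ xxpppkp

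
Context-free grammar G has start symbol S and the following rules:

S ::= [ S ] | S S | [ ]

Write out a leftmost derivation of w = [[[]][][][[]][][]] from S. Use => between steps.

S => [S] => [SS] => [SSS] => [[S]SS] => [[[]]SS] => [[[]]SSS] => [[[]]SSSS] => [[[]][]SSS] => [[[]][]SSSS] => [[[]][][]SSS] => [[[]][][][S]SS] => [[[]][][][[]]SS] => [[[]][][][[]][]S] => [[[]][][][[]][][]]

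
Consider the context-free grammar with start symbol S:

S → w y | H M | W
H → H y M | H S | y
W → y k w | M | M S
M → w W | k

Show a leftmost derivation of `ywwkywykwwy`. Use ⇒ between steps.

S⇒HM⇒yM⇒ywW⇒ywMS⇒ywwWS⇒ywwMSS⇒ywwkSS⇒ywwkHMS⇒ywwkyMS⇒ywwkywWS⇒ywwkywykwS⇒ywwkywykwwy

S ⇒ HM   [S → H M]
HM ⇒ yM   [H → y]
yM ⇒ ywW   [M → w W]
ywW ⇒ ywMS   [W → M S]
ywMS ⇒ ywwWS   [M → w W]
ywwWS ⇒ ywwMSS   [W → M S]
ywwMSS ⇒ ywwkSS   [M → k]
ywwkSS ⇒ ywwkHMS   [S → H M]
ywwkHMS ⇒ ywwkyMS   [H → y]
ywwkyMS ⇒ ywwkywWS   [M → w W]
ywwkywWS ⇒ ywwkywykwS   [W → y k w]
ywwkywykwS ⇒ ywwkywykwwy   [S → w y]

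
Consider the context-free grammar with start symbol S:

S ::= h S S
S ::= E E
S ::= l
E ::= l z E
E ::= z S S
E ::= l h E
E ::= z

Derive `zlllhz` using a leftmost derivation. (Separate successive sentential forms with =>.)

S => EE => zSSE => zlSE => zllE => zlllhE => zlllhz

S => EE   [S ::= E E]
EE => zSSE   [E ::= z S S]
zSSE => zlSE   [S ::= l]
zlSE => zllE   [S ::= l]
zllE => zlllhE   [E ::= l h E]
zlllhE => zlllhz   [E ::= z]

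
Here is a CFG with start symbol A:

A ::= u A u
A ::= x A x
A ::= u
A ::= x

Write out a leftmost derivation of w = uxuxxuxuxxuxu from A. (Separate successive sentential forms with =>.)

A => uAu   [A ::= u A u]
uAu => uxAxu   [A ::= x A x]
uxAxu => uxuAuxu   [A ::= u A u]
uxuAuxu => uxuxAxuxu   [A ::= x A x]
uxuxAxuxu => uxuxxAxxuxu   [A ::= x A x]
uxuxxAxxuxu => uxuxxuAuxxuxu   [A ::= u A u]
uxuxxuAuxxuxu => uxuxxuxuxxuxu   [A ::= x]

A=>uAu=>uxAxu=>uxuAuxu=>uxuxAxuxu=>uxuxxAxxuxu=>uxuxxuAuxxuxu=>uxuxxuxuxxuxu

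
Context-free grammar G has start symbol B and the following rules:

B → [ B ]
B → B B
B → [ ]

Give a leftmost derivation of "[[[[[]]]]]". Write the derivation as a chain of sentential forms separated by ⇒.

B ⇒ [B]   [B → [ B ]]
[B] ⇒ [[B]]   [B → [ B ]]
[[B]] ⇒ [[[B]]]   [B → [ B ]]
[[[B]]] ⇒ [[[[B]]]]   [B → [ B ]]
[[[[B]]]] ⇒ [[[[[]]]]]   [B → [ ]]

B ⇒ [B] ⇒ [[B]] ⇒ [[[B]]] ⇒ [[[[B]]]] ⇒ [[[[[]]]]]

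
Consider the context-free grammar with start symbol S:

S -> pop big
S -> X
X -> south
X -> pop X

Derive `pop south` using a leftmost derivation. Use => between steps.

S => X   [S -> X]
X => pop X   [X -> pop X]
pop X => pop south   [X -> south]

S => X => pop X => pop south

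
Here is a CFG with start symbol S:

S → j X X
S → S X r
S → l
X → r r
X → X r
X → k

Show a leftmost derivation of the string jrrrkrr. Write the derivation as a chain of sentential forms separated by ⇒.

S⇒jXX⇒jXrX⇒jrrrX⇒jrrrXr⇒jrrrXrr⇒jrrrkrr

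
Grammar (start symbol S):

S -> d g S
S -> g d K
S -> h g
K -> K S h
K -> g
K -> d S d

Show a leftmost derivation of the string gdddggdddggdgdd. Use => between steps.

S => gdK => gddSd => gdddgSd => gdddggdKd => gdddggddSdd => gdddggdddgSdd => gdddggdddggdKdd => gdddggdddggdgdd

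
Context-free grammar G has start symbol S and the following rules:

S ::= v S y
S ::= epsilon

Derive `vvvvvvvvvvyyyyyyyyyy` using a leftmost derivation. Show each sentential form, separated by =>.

S => vSy => vvSyy => vvvSyyy => vvvvSyyyy => vvvvvSyyyyy => vvvvvvSyyyyyy => vvvvvvvSyyyyyyy => vvvvvvvvSyyyyyyyy => vvvvvvvvvSyyyyyyyyy => vvvvvvvvvvSyyyyyyyyyy => vvvvvvvvvvyyyyyyyyyy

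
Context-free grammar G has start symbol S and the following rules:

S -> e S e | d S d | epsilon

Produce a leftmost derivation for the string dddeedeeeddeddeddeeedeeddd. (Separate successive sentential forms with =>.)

S => dSd => ddSdd => dddSddd => dddeSeddd => dddeeSeeddd => dddeedSdeeddd => dddeedeSedeeddd => dddeedeeSeedeeddd => dddeedeeeSeeedeeddd => dddeedeeedSdeeedeeddd => dddeedeeeddSddeeedeeddd => dddeedeeeddeSeddeeedeeddd => dddeedeeeddedSdeddeeedeeddd => dddeedeeeddeddeddeeedeeddd

S => dSd   [S -> d S d]
dSd => ddSdd   [S -> d S d]
ddSdd => dddSddd   [S -> d S d]
dddSddd => dddeSeddd   [S -> e S e]
dddeSeddd => dddeeSeeddd   [S -> e S e]
dddeeSeeddd => dddeedSdeeddd   [S -> d S d]
dddeedSdeeddd => dddeedeSedeeddd   [S -> e S e]
dddeedeSedeeddd => dddeedeeSeedeeddd   [S -> e S e]
dddeedeeSeedeeddd => dddeedeeeSeeedeeddd   [S -> e S e]
dddeedeeeSeeedeeddd => dddeedeeedSdeeedeeddd   [S -> d S d]
dddeedeeedSdeeedeeddd => dddeedeeeddSddeeedeeddd   [S -> d S d]
dddeedeeeddSddeeedeeddd => dddeedeeeddeSeddeeedeeddd   [S -> e S e]
dddeedeeeddeSeddeeedeeddd => dddeedeeeddedSdeddeeedeeddd   [S -> d S d]
dddeedeeeddedSdeddeeedeeddd => dddeedeeeddeddeddeeedeeddd   [S -> epsilon]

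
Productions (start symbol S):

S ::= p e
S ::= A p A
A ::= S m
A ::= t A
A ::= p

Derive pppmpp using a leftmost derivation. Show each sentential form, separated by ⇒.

S⇒ApA⇒SmpA⇒ApAmpA⇒ppAmpA⇒pppmpA⇒pppmpp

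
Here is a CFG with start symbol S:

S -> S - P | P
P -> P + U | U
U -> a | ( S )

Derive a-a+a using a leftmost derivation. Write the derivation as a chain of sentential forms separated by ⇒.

S ⇒ S-P   [S -> S - P]
S-P ⇒ P-P   [S -> P]
P-P ⇒ U-P   [P -> U]
U-P ⇒ a-P   [U -> a]
a-P ⇒ a-P+U   [P -> P + U]
a-P+U ⇒ a-U+U   [P -> U]
a-U+U ⇒ a-a+U   [U -> a]
a-a+U ⇒ a-a+a   [U -> a]

S⇒S-P⇒P-P⇒U-P⇒a-P⇒a-P+U⇒a-U+U⇒a-a+U⇒a-a+a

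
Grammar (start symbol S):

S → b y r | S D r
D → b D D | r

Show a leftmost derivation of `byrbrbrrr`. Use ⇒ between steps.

S⇒SDr⇒byrDr⇒byrbDDr⇒byrbrDr⇒byrbrbDDr⇒byrbrbrDr⇒byrbrbrrr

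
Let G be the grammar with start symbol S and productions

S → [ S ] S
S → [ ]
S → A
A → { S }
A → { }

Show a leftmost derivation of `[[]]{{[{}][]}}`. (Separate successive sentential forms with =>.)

S=>[S]S=>[[]]S=>[[]]A=>[[]]{S}=>[[]]{A}=>[[]]{{S}}=>[[]]{{[S]S}}=>[[]]{{[A]S}}=>[[]]{{[{}]S}}=>[[]]{{[{}][]}}

S => [S]S   [S → [ S ] S]
[S]S => [[]]S   [S → [ ]]
[[]]S => [[]]A   [S → A]
[[]]A => [[]]{S}   [A → { S }]
[[]]{S} => [[]]{A}   [S → A]
[[]]{A} => [[]]{{S}}   [A → { S }]
[[]]{{S}} => [[]]{{[S]S}}   [S → [ S ] S]
[[]]{{[S]S}} => [[]]{{[A]S}}   [S → A]
[[]]{{[A]S}} => [[]]{{[{}]S}}   [A → { }]
[[]]{{[{}]S}} => [[]]{{[{}][]}}   [S → [ ]]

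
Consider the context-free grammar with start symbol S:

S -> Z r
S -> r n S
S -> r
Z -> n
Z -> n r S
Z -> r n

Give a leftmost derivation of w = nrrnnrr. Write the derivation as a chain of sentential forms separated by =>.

S => Zr => nrSr => nrrnSr => nrrnZrr => nrrnnrr

S => Zr   [S -> Z r]
Zr => nrSr   [Z -> n r S]
nrSr => nrrnSr   [S -> r n S]
nrrnSr => nrrnZrr   [S -> Z r]
nrrnZrr => nrrnnrr   [Z -> n]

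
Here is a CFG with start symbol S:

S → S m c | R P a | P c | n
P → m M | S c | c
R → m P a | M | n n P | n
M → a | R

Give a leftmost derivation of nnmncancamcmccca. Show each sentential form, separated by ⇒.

S ⇒ RPa   [S → R P a]
RPa ⇒ nnPPa   [R → n n P]
nnPPa ⇒ nnScPa   [P → S c]
nnScPa ⇒ nnSmccPa   [S → S m c]
nnSmccPa ⇒ nnSmcmccPa   [S → S m c]
nnSmcmccPa ⇒ nnRPamcmccPa   [S → R P a]
nnRPamcmccPa ⇒ nnmPaPamcmccPa   [R → m P a]
nnmPaPamcmccPa ⇒ nnmScaPamcmccPa   [P → S c]
nnmScaPamcmccPa ⇒ nnmncaPamcmccPa   [S → n]
nnmncaPamcmccPa ⇒ nnmncaScamcmccPa   [P → S c]
nnmncaScamcmccPa ⇒ nnmncancamcmccPa   [S → n]
nnmncancamcmccPa ⇒ nnmncancamcmccca   [P → c]

S ⇒ RPa ⇒ nnPPa ⇒ nnScPa ⇒ nnSmccPa ⇒ nnSmcmccPa ⇒ nnRPamcmccPa ⇒ nnmPaPamcmccPa ⇒ nnmScaPamcmccPa ⇒ nnmncaPamcmccPa ⇒ nnmncaScamcmccPa ⇒ nnmncancamcmccPa ⇒ nnmncancamcmccca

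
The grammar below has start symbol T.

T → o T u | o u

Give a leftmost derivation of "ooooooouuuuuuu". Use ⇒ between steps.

T ⇒ oTu ⇒ ooTuu ⇒ oooTuuu ⇒ ooooTuuuu ⇒ oooooTuuuuu ⇒ ooooooTuuuuuu ⇒ ooooooouuuuuuu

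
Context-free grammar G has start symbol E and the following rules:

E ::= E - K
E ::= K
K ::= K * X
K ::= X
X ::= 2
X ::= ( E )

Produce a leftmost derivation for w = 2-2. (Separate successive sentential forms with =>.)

E => E-K   [E ::= E - K]
E-K => K-K   [E ::= K]
K-K => X-K   [K ::= X]
X-K => 2-K   [X ::= 2]
2-K => 2-X   [K ::= X]
2-X => 2-2   [X ::= 2]

E => E-K => K-K => X-K => 2-K => 2-X => 2-2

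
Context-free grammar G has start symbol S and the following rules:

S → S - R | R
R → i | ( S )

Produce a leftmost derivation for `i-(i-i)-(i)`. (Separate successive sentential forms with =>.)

S=>S-R=>S-R-R=>R-R-R=>i-R-R=>i-(S)-R=>i-(S-R)-R=>i-(R-R)-R=>i-(i-R)-R=>i-(i-i)-R=>i-(i-i)-(S)=>i-(i-i)-(R)=>i-(i-i)-(i)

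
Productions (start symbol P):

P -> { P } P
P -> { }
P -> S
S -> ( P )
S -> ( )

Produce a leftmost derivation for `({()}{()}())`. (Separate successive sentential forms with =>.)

P=>S=>(P)=>({P}P)=>({S}P)=>({()}P)=>({()}{P}P)=>({()}{S}P)=>({()}{()}P)=>({()}{()}S)=>({()}{()}())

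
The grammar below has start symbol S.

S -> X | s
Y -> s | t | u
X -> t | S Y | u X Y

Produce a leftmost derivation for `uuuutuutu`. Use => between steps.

S => X   [S -> X]
X => uXY   [X -> u X Y]
uXY => uuXYY   [X -> u X Y]
uuXYY => uuuXYYY   [X -> u X Y]
uuuXYYY => uuuuXYYYY   [X -> u X Y]
uuuuXYYYY => uuuutYYYY   [X -> t]
uuuutYYYY => uuuutuYYY   [Y -> u]
uuuutuYYY => uuuutuuYY   [Y -> u]
uuuutuuYY => uuuutuutY   [Y -> t]
uuuutuutY => uuuutuutu   [Y -> u]

S=>X=>uXY=>uuXYY=>uuuXYYY=>uuuuXYYYY=>uuuutYYYY=>uuuutuYYY=>uuuutuuYY=>uuuutuutY=>uuuutuutu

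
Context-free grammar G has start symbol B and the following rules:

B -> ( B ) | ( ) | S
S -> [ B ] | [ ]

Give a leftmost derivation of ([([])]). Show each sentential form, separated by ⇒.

B ⇒ (B)   [B -> ( B )]
(B) ⇒ (S)   [B -> S]
(S) ⇒ ([B])   [S -> [ B ]]
([B]) ⇒ ([(B)])   [B -> ( B )]
([(B)]) ⇒ ([(S)])   [B -> S]
([(S)]) ⇒ ([([])])   [S -> [ ]]

B ⇒ (B) ⇒ (S) ⇒ ([B]) ⇒ ([(B)]) ⇒ ([(S)]) ⇒ ([([])])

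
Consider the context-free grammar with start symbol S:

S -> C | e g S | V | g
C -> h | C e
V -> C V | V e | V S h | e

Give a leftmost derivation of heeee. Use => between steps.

S => C => Ce => Cee => Ceee => Ceeee => heeee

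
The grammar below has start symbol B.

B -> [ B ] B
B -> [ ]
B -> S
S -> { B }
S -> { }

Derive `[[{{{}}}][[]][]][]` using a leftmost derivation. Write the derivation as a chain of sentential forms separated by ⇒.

B ⇒ [B]B ⇒ [[B]B]B ⇒ [[S]B]B ⇒ [[{B}]B]B ⇒ [[{S}]B]B ⇒ [[{{B}}]B]B ⇒ [[{{S}}]B]B ⇒ [[{{{}}}]B]B ⇒ [[{{{}}}][B]B]B ⇒ [[{{{}}}][[]]B]B ⇒ [[{{{}}}][[]][]]B ⇒ [[{{{}}}][[]][]][]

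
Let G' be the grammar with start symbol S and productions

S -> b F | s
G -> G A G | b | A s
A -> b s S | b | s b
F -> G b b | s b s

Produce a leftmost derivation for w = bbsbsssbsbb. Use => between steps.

S => bF   [S -> b F]
bF => bGbb   [F -> G b b]
bGbb => bGAGbb   [G -> G A G]
bGAGbb => bAsAGbb   [G -> A s]
bAsAGbb => bbsAGbb   [A -> b]
bbsAGbb => bbsbsSGbb   [A -> b s S]
bbsbsSGbb => bbsbssGbb   [S -> s]
bbsbssGbb => bbsbssAsbb   [G -> A s]
bbsbssAsbb => bbsbsssbsbb   [A -> s b]

S => bF => bGbb => bGAGbb => bAsAGbb => bbsAGbb => bbsbsSGbb => bbsbssGbb => bbsbssAsbb => bbsbsssbsbb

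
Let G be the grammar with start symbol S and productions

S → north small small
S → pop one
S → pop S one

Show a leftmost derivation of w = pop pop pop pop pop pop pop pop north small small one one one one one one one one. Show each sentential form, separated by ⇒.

S ⇒ pop S one   [S → pop S one]
pop S one ⇒ pop pop S one one   [S → pop S one]
pop pop S one one ⇒ pop pop pop S one one one   [S → pop S one]
pop pop pop S one one one ⇒ pop pop pop pop S one one one one   [S → pop S one]
pop pop pop pop S one one one one ⇒ pop pop pop pop pop S one one one one one   [S → pop S one]
pop pop pop pop pop S one one one one one ⇒ pop pop pop pop pop pop S one one one one one one   [S → pop S one]
pop pop pop pop pop pop S one one one one one one ⇒ pop pop pop pop pop pop pop S one one one one one one one   [S → pop S one]
pop pop pop pop pop pop pop S one one one one one one one ⇒ pop pop pop pop pop pop pop pop S one one one one one one one one   [S → pop S one]
pop pop pop pop pop pop pop pop S one one one one one one one one ⇒ pop pop pop pop pop pop pop pop north small small one one one one one one one one   [S → north small small]

S ⇒ pop S one ⇒ pop pop S one one ⇒ pop pop pop S one one one ⇒ pop pop pop pop S one one one one ⇒ pop pop pop pop pop S one one one one one ⇒ pop pop pop pop pop pop S one one one one one one ⇒ pop pop pop pop pop pop pop S one one one one one one one ⇒ pop pop pop pop pop pop pop pop S one one one one one one one one ⇒ pop pop pop pop pop pop pop pop north small small one one one one one one one one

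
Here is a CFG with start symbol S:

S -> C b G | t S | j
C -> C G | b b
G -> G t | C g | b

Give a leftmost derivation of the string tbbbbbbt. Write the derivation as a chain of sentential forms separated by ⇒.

S ⇒ tS ⇒ tCbG ⇒ tCGbG ⇒ tCGGbG ⇒ tbbGGbG ⇒ tbbbGbG ⇒ tbbbbbG ⇒ tbbbbbGt ⇒ tbbbbbbt

S ⇒ tS   [S -> t S]
tS ⇒ tCbG   [S -> C b G]
tCbG ⇒ tCGbG   [C -> C G]
tCGbG ⇒ tCGGbG   [C -> C G]
tCGGbG ⇒ tbbGGbG   [C -> b b]
tbbGGbG ⇒ tbbbGbG   [G -> b]
tbbbGbG ⇒ tbbbbbG   [G -> b]
tbbbbbG ⇒ tbbbbbGt   [G -> G t]
tbbbbbGt ⇒ tbbbbbbt   [G -> b]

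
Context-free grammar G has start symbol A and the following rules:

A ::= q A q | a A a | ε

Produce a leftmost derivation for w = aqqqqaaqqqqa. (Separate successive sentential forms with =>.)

A => aAa   [A ::= a A a]
aAa => aqAqa   [A ::= q A q]
aqAqa => aqqAqqa   [A ::= q A q]
aqqAqqa => aqqqAqqqa   [A ::= q A q]
aqqqAqqqa => aqqqqAqqqqa   [A ::= q A q]
aqqqqAqqqqa => aqqqqaAaqqqqa   [A ::= a A a]
aqqqqaAaqqqqa => aqqqqaaqqqqa   [A ::= ε]

A => aAa => aqAqa => aqqAqqa => aqqqAqqqa => aqqqqAqqqqa => aqqqqaAaqqqqa => aqqqqaaqqqqa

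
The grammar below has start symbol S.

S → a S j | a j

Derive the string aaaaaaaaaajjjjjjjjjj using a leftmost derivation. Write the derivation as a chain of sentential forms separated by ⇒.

S ⇒ aSj   [S → a S j]
aSj ⇒ aaSjj   [S → a S j]
aaSjj ⇒ aaaSjjj   [S → a S j]
aaaSjjj ⇒ aaaaSjjjj   [S → a S j]
aaaaSjjjj ⇒ aaaaaSjjjjj   [S → a S j]
aaaaaSjjjjj ⇒ aaaaaaSjjjjjj   [S → a S j]
aaaaaaSjjjjjj ⇒ aaaaaaaSjjjjjjj   [S → a S j]
aaaaaaaSjjjjjjj ⇒ aaaaaaaaSjjjjjjjj   [S → a S j]
aaaaaaaaSjjjjjjjj ⇒ aaaaaaaaaSjjjjjjjjj   [S → a S j]
aaaaaaaaaSjjjjjjjjj ⇒ aaaaaaaaaajjjjjjjjjj   [S → a j]

S ⇒ aSj ⇒ aaSjj ⇒ aaaSjjj ⇒ aaaaSjjjj ⇒ aaaaaSjjjjj ⇒ aaaaaaSjjjjjj ⇒ aaaaaaaSjjjjjjj ⇒ aaaaaaaaSjjjjjjjj ⇒ aaaaaaaaaSjjjjjjjjj ⇒ aaaaaaaaaajjjjjjjjjj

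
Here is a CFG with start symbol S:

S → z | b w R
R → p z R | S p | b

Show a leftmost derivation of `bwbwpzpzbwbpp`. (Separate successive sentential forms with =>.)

S => bwR => bwSp => bwbwRp => bwbwpzRp => bwbwpzpzRp => bwbwpzpzSpp => bwbwpzpzbwRpp => bwbwpzpzbwbpp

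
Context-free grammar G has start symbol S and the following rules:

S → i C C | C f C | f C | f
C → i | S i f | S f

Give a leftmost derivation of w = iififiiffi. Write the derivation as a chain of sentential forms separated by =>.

S => iCC   [S → i C C]
iCC => iSfC   [C → S f]
iSfC => iCfCfC   [S → C f C]
iCfCfC => iifCfC   [C → i]
iifCfC => iifSiffC   [C → S i f]
iifSiffC => iifCfCiffC   [S → C f C]
iifCfCiffC => iififCiffC   [C → i]
iififCiffC => iififiiffC   [C → i]
iififiiffC => iififiiffi   [C → i]

S => iCC => iSfC => iCfCfC => iifCfC => iifSiffC => iifCfCiffC => iififCiffC => iififiiffC => iififiiffi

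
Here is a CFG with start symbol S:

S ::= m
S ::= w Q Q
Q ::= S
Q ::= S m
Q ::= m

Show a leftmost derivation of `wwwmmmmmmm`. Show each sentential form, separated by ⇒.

S ⇒ wQQ ⇒ wSQ ⇒ wwQQQ ⇒ wwSmQQ ⇒ wwwQQmQQ ⇒ wwwSmQmQQ ⇒ wwwmmQmQQ ⇒ wwwmmSmmQQ ⇒ wwwmmmmmQQ ⇒ wwwmmmmmSQ ⇒ wwwmmmmmmQ ⇒ wwwmmmmmmm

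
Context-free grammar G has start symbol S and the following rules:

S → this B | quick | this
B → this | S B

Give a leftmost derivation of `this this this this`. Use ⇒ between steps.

S ⇒ this B   [S → this B]
this B ⇒ this S B   [B → S B]
this S B ⇒ this this B   [S → this]
this this B ⇒ this this S B   [B → S B]
this this S B ⇒ this this this B   [S → this]
this this this B ⇒ this this this this   [B → this]

S ⇒ this B ⇒ this S B ⇒ this this B ⇒ this this S B ⇒ this this this B ⇒ this this this this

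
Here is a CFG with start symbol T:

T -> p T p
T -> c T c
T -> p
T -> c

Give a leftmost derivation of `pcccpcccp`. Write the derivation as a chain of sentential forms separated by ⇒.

T ⇒ pTp ⇒ pcTcp ⇒ pccTccp ⇒ pcccTcccp ⇒ pcccpcccp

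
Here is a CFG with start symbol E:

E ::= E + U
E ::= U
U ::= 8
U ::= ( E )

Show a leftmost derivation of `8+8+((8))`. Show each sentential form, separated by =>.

E=>E+U=>E+U+U=>U+U+U=>8+U+U=>8+8+U=>8+8+(E)=>8+8+(U)=>8+8+((E))=>8+8+((U))=>8+8+((8))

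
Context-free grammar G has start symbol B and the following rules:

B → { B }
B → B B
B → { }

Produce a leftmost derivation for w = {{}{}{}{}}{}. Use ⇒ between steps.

B ⇒ BB   [B → B B]
BB ⇒ {B}B   [B → { B }]
{B}B ⇒ {BB}B   [B → B B]
{BB}B ⇒ {BBB}B   [B → B B]
{BBB}B ⇒ {BBBB}B   [B → B B]
{BBBB}B ⇒ {{}BBB}B   [B → { }]
{{}BBB}B ⇒ {{}{}BB}B   [B → { }]
{{}{}BB}B ⇒ {{}{}{}B}B   [B → { }]
{{}{}{}B}B ⇒ {{}{}{}{}}B   [B → { }]
{{}{}{}{}}B ⇒ {{}{}{}{}}{}   [B → { }]

B⇒BB⇒{B}B⇒{BB}B⇒{BBB}B⇒{BBBB}B⇒{{}BBB}B⇒{{}{}BB}B⇒{{}{}{}B}B⇒{{}{}{}{}}B⇒{{}{}{}{}}{}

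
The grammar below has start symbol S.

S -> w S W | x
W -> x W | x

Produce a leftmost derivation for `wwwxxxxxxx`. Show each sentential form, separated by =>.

S=>wSW=>wwSWW=>wwwSWWW=>wwwxWWW=>wwwxxWWW=>wwwxxxWWW=>wwwxxxxWW=>wwwxxxxxW=>wwwxxxxxxW=>wwwxxxxxxx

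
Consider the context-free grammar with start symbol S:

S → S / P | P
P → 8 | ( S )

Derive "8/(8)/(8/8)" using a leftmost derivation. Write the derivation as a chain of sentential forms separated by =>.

S => S/P   [S → S / P]
S/P => S/P/P   [S → S / P]
S/P/P => P/P/P   [S → P]
P/P/P => 8/P/P   [P → 8]
8/P/P => 8/(S)/P   [P → ( S )]
8/(S)/P => 8/(P)/P   [S → P]
8/(P)/P => 8/(8)/P   [P → 8]
8/(8)/P => 8/(8)/(S)   [P → ( S )]
8/(8)/(S) => 8/(8)/(S/P)   [S → S / P]
8/(8)/(S/P) => 8/(8)/(P/P)   [S → P]
8/(8)/(P/P) => 8/(8)/(8/P)   [P → 8]
8/(8)/(8/P) => 8/(8)/(8/8)   [P → 8]

S => S/P => S/P/P => P/P/P => 8/P/P => 8/(S)/P => 8/(P)/P => 8/(8)/P => 8/(8)/(S) => 8/(8)/(S/P) => 8/(8)/(P/P) => 8/(8)/(8/P) => 8/(8)/(8/8)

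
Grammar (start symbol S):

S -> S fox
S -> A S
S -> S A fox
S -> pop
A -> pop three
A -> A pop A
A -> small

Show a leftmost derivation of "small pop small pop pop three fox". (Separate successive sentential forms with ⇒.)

S ⇒ A S ⇒ small S ⇒ small S A fox ⇒ small pop A fox ⇒ small pop A pop A fox ⇒ small pop small pop A fox ⇒ small pop small pop pop three fox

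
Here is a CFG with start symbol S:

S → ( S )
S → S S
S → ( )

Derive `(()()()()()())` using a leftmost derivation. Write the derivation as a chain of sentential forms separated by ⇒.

S ⇒ (S)   [S → ( S )]
(S) ⇒ (SS)   [S → S S]
(SS) ⇒ (SSS)   [S → S S]
(SSS) ⇒ (SSSS)   [S → S S]
(SSSS) ⇒ (()SSS)   [S → ( )]
(()SSS) ⇒ (()SSSS)   [S → S S]
(()SSSS) ⇒ (()SSSSS)   [S → S S]
(()SSSSS) ⇒ (()()SSSS)   [S → ( )]
(()()SSSS) ⇒ (()()()SSS)   [S → ( )]
(()()()SSS) ⇒ (()()()()SS)   [S → ( )]
(()()()()SS) ⇒ (()()()()()S)   [S → ( )]
(()()()()()S) ⇒ (()()()()()())   [S → ( )]

S⇒(S)⇒(SS)⇒(SSS)⇒(SSSS)⇒(()SSS)⇒(()SSSS)⇒(()SSSSS)⇒(()()SSSS)⇒(()()()SSS)⇒(()()()()SS)⇒(()()()()()S)⇒(()()()()()())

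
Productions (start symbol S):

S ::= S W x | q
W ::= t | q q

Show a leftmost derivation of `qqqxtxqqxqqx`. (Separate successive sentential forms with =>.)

S => SWx   [S ::= S W x]
SWx => SWxWx   [S ::= S W x]
SWxWx => SWxWxWx   [S ::= S W x]
SWxWxWx => SWxWxWxWx   [S ::= S W x]
SWxWxWxWx => qWxWxWxWx   [S ::= q]
qWxWxWxWx => qqqxWxWxWx   [W ::= q q]
qqqxWxWxWx => qqqxtxWxWx   [W ::= t]
qqqxtxWxWx => qqqxtxqqxWx   [W ::= q q]
qqqxtxqqxWx => qqqxtxqqxqqx   [W ::= q q]

S => SWx => SWxWx => SWxWxWx => SWxWxWxWx => qWxWxWxWx => qqqxWxWxWx => qqqxtxWxWx => qqqxtxqqxWx => qqqxtxqqxqqx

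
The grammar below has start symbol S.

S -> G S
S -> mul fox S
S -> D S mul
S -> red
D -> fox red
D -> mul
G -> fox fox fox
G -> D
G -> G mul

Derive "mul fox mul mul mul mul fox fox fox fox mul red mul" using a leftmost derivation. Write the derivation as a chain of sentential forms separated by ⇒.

S ⇒ mul fox S ⇒ mul fox D S mul ⇒ mul fox mul S mul ⇒ mul fox mul G S mul ⇒ mul fox mul G mul S mul ⇒ mul fox mul D mul S mul ⇒ mul fox mul mul mul S mul ⇒ mul fox mul mul mul mul fox S mul ⇒ mul fox mul mul mul mul fox G S mul ⇒ mul fox mul mul mul mul fox G mul S mul ⇒ mul fox mul mul mul mul fox fox fox fox mul S mul ⇒ mul fox mul mul mul mul fox fox fox fox mul red mul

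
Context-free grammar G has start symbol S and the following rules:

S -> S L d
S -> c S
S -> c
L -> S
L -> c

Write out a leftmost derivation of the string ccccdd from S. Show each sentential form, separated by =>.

S => SLd => cSLd => ccLd => ccSd => ccSLdd => cccLdd => ccccdd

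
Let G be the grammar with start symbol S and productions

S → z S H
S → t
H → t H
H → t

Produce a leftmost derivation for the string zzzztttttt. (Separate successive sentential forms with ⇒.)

S ⇒ zSH ⇒ zzSHH ⇒ zzzSHHH ⇒ zzzzSHHHH ⇒ zzzztHHHH ⇒ zzzzttHHH ⇒ zzzztttHHH ⇒ zzzzttttHH ⇒ zzzztttttH ⇒ zzzztttttt

S ⇒ zSH   [S → z S H]
zSH ⇒ zzSHH   [S → z S H]
zzSHH ⇒ zzzSHHH   [S → z S H]
zzzSHHH ⇒ zzzzSHHHH   [S → z S H]
zzzzSHHHH ⇒ zzzztHHHH   [S → t]
zzzztHHHH ⇒ zzzzttHHH   [H → t]
zzzzttHHH ⇒ zzzztttHHH   [H → t H]
zzzztttHHH ⇒ zzzzttttHH   [H → t]
zzzzttttHH ⇒ zzzztttttH   [H → t]
zzzztttttH ⇒ zzzztttttt   [H → t]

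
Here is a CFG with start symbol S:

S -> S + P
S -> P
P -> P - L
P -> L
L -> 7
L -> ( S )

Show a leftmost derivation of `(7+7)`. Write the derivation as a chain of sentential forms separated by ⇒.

S⇒P⇒L⇒(S)⇒(S+P)⇒(P+P)⇒(L+P)⇒(7+P)⇒(7+L)⇒(7+7)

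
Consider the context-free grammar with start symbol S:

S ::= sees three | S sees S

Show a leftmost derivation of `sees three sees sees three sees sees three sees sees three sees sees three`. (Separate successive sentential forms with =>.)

S => S sees S   [S ::= S sees S]
S sees S => S sees S sees S   [S ::= S sees S]
S sees S sees S => S sees S sees S sees S   [S ::= S sees S]
S sees S sees S sees S => S sees S sees S sees S sees S   [S ::= S sees S]
S sees S sees S sees S sees S => sees three sees S sees S sees S sees S   [S ::= sees three]
sees three sees S sees S sees S sees S => sees three sees sees three sees S sees S sees S   [S ::= sees three]
sees three sees sees three sees S sees S sees S => sees three sees sees three sees sees three sees S sees S   [S ::= sees three]
sees three sees sees three sees sees three sees S sees S => sees three sees sees three sees sees three sees sees three sees S   [S ::= sees three]
sees three sees sees three sees sees three sees sees three sees S => sees three sees sees three sees sees three sees sees three sees sees three   [S ::= sees three]

S => S sees S => S sees S sees S => S sees S sees S sees S => S sees S sees S sees S sees S => sees three sees S sees S sees S sees S => sees three sees sees three sees S sees S sees S => sees three sees sees three sees sees three sees S sees S => sees three sees sees three sees sees three sees sees three sees S => sees three sees sees three sees sees three sees sees three sees sees three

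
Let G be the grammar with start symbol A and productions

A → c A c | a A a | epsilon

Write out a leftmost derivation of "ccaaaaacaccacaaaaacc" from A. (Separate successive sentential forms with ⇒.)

A ⇒ cAc ⇒ ccAcc ⇒ ccaAacc ⇒ ccaaAaacc ⇒ ccaaaAaaacc ⇒ ccaaaaAaaaacc ⇒ ccaaaaaAaaaaacc ⇒ ccaaaaacAcaaaaacc ⇒ ccaaaaacaAacaaaaacc ⇒ ccaaaaacacAcacaaaaacc ⇒ ccaaaaacaccacaaaaacc

A ⇒ cAc   [A → c A c]
cAc ⇒ ccAcc   [A → c A c]
ccAcc ⇒ ccaAacc   [A → a A a]
ccaAacc ⇒ ccaaAaacc   [A → a A a]
ccaaAaacc ⇒ ccaaaAaaacc   [A → a A a]
ccaaaAaaacc ⇒ ccaaaaAaaaacc   [A → a A a]
ccaaaaAaaaacc ⇒ ccaaaaaAaaaaacc   [A → a A a]
ccaaaaaAaaaaacc ⇒ ccaaaaacAcaaaaacc   [A → c A c]
ccaaaaacAcaaaaacc ⇒ ccaaaaacaAacaaaaacc   [A → a A a]
ccaaaaacaAacaaaaacc ⇒ ccaaaaacacAcacaaaaacc   [A → c A c]
ccaaaaacacAcacaaaaacc ⇒ ccaaaaacaccacaaaaacc   [A → epsilon]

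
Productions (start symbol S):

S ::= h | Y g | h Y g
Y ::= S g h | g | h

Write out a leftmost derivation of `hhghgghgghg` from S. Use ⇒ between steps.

S ⇒ Yg   [S ::= Y g]
Yg ⇒ Sghg   [Y ::= S g h]
Sghg ⇒ Ygghg   [S ::= Y g]
Ygghg ⇒ Sghgghg   [Y ::= S g h]
Sghgghg ⇒ hYgghgghg   [S ::= h Y g]
hYgghgghg ⇒ hSghgghgghg   [Y ::= S g h]
hSghgghgghg ⇒ hhghgghgghg   [S ::= h]

S ⇒ Yg ⇒ Sghg ⇒ Ygghg ⇒ Sghgghg ⇒ hYgghgghg ⇒ hSghgghgghg ⇒ hhghgghgghg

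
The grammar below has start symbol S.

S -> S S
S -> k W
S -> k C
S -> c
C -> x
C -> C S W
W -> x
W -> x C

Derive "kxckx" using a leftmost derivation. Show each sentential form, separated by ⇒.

S ⇒ SS ⇒ kCS ⇒ kxS ⇒ kxSS ⇒ kxcS ⇒ kxckC ⇒ kxckx

S ⇒ SS   [S -> S S]
SS ⇒ kCS   [S -> k C]
kCS ⇒ kxS   [C -> x]
kxS ⇒ kxSS   [S -> S S]
kxSS ⇒ kxcS   [S -> c]
kxcS ⇒ kxckC   [S -> k C]
kxckC ⇒ kxckx   [C -> x]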